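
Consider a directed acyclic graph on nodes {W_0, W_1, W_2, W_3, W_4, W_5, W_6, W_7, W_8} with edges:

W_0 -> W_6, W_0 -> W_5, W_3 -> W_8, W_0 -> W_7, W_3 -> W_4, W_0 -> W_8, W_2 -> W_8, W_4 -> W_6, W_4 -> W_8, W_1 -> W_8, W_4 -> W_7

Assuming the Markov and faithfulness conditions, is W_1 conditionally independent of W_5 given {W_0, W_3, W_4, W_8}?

Yes

We examine all 5 paths between W_1 and W_5:
Path 1: W_1 → W_8 ← W_0 → W_5
  W_0 is a fork here and W_0 is conditioned on, so the path is blocked at W_0.
Path 2: W_1 → W_8 ← W_3 → W_4 → W_6 ← W_0 → W_5
  W_3 is a fork here and W_3 is conditioned on, so the path is blocked at W_3.
Path 3: W_1 → W_8 ← W_3 → W_4 → W_7 ← W_0 → W_5
  W_3 is a fork here and W_3 is conditioned on, so the path is blocked at W_3.
Path 4: W_1 → W_8 ← W_4 → W_6 ← W_0 → W_5
  W_4 is a fork here and W_4 is conditioned on, so the path is blocked at W_4.
Path 5: W_1 → W_8 ← W_4 → W_7 ← W_0 → W_5
  W_4 is a fork here and W_4 is conditioned on, so the path is blocked at W_4.
Since every path is blocked, d-separation holds.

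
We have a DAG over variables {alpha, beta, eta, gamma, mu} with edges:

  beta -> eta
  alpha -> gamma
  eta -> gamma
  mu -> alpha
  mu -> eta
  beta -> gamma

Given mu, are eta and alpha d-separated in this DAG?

Yes

There are 3 undirected paths between eta and alpha; checking each against the conditioning set {mu}:
Path 1: eta ← mu → alpha
  mu is a fork here and mu is conditioned on, so the path is blocked at mu.
Path 2: eta → gamma ← alpha
  gamma is a collider here and neither gamma nor any of its descendants is conditioned on, so the collider stays closed — the path is blocked at gamma.
Path 3: eta ← beta → gamma ← alpha
  gamma is a collider here and neither gamma nor any of its descendants is conditioned on, so the collider stays closed — the path is blocked at gamma.
All paths are blocked; eta ⊥ alpha | {mu} holds.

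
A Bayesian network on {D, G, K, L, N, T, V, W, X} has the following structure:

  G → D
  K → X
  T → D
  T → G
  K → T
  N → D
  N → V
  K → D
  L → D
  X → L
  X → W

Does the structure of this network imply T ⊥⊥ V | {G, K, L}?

Yes

We examine all 4 paths between T and V:
  1. T ← K → D ← N → V — K:fork[blocks]; D:collider[blocks]; N:fork[open] ⇒ blocked
  2. T ← K → X → L → D ← N → V — K:fork[blocks]; X:chain[open]; L:chain[blocks]; D:collider[blocks]; N:fork[open] ⇒ blocked
  3. T → D ← N → V — D:collider[blocks]; N:fork[open] ⇒ blocked
  4. T → G → D ← N → V — G:chain[blocks]; D:collider[blocks]; N:fork[open] ⇒ blocked
Since every path is blocked, d-separation holds.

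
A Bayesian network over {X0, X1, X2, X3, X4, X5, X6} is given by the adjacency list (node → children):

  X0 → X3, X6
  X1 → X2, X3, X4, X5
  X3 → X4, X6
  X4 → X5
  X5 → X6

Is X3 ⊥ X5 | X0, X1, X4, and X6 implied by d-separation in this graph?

No

There are 6 undirected paths between X3 and X5; checking each against the conditioning set {X0, X1, X4, X6}:
Path 1: X3 ← X0 → X6 ← X5
  X0 is a fork here and X0 is conditioned on, so the path is blocked at X0.
Path 2: X3 → X4 ← X1 → X5
  X1 is a fork here and X1 is conditioned on, so the path is blocked at X1.
Path 3: X3 → X4 → X5
  X4 is a chain here and X4 is conditioned on, so the path is blocked at X4.
Path 4: X3 ← X1 → X4 → X5
  X1 is a fork here and X1 is conditioned on, so the path is blocked at X1.
Path 5: X3 ← X1 → X5
  X1 is a fork here and X1 is conditioned on, so the path is blocked at X1.
Path 6: X3 → X6 ← X5
  X6 is a collider and X6 is conditioned on, which opens it — no node blocks this path, so it is active.
Because an active path exists, X3 and X5 are not d-separated.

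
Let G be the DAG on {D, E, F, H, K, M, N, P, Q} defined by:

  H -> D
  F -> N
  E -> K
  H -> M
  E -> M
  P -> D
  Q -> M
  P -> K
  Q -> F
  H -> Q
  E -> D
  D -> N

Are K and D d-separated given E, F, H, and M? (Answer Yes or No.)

No

6 paths connect K and D; each must be blocked for d-separation to hold:
Path 1: K ← E → D
  E is a fork here and E is conditioned on, so the path is blocked at E.
Path 2: K ← E → M ← H → D
  E is a fork here and E is conditioned on, so the path is blocked at E.
Path 3: K ← E → M ← H → Q → F → N ← D
  E is a fork here and E is conditioned on, so the path is blocked at E.
Path 4: K ← E → M ← Q ← H → D
  E is a fork here and E is conditioned on, so the path is blocked at E.
Path 5: K ← E → M ← Q → F → N ← D
  E is a fork here and E is conditioned on, so the path is blocked at E.
Path 6: K ← P → D
  P is a fork and P is not conditioned on — no node blocks this path, so it is active.
At least one path is unblocked, so d-separation fails.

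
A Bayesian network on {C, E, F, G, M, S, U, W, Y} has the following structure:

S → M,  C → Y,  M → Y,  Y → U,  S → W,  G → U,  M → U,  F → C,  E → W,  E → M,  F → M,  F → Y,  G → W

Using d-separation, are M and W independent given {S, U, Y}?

No

6 paths connect M and W; each must be blocked for d-separation to hold:
  1. M ← E → W — E:fork[open] ⇒ active
  2. M → U ← G → W — U:collider[open]; G:fork[open] ⇒ active
  3. M ← S → W — S:fork[blocks] ⇒ blocked
  4. M ← F → C → Y → U ← G → W — F:fork[open]; C:chain[open]; Y:chain[blocks]; U:collider[open]; G:fork[open] ⇒ blocked
  5. M ← F → Y → U ← G → W — F:fork[open]; Y:chain[blocks]; U:collider[open]; G:fork[open] ⇒ blocked
  6. M → Y → U ← G → W — Y:chain[blocks]; U:collider[open]; G:fork[open] ⇒ blocked
Since the path M ← E → W is active, M and W are not d-separated given {S, U, Y}.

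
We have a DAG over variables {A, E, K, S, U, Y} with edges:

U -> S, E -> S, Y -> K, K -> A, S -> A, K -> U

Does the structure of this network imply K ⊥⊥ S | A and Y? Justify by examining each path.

No — K and S are not d-separated given {A, Y}.

There are 2 undirected paths between K and S; checking each against the conditioning set {A, Y}:
Path 1: K → U → S
  U is a chain and U is not conditioned on — no node blocks this path, so it is active.
Path 2: K → A ← S
  A is a collider and A is conditioned on, which opens it — no node blocks this path, so it is active.
Since the path K → U → S is active, K and S are not d-separated given {A, Y}.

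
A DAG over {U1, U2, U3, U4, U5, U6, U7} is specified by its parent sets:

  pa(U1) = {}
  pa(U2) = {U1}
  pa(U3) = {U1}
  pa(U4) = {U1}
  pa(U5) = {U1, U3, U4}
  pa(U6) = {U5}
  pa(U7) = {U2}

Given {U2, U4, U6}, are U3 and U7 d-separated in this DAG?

3 paths connect U3 and U7; each must be blocked for d-separation to hold:
Path 1: U3 → U5 ← U1 → U2 → U7
  U2 is a chain here and U2 is conditioned on, so the path is blocked at U2.
Path 2: U3 → U5 ← U4 ← U1 → U2 → U7
  U4 is a chain here and U4 is conditioned on, so the path is blocked at U4.
Path 3: U3 ← U1 → U2 → U7
  U2 is a chain here and U2 is conditioned on, so the path is blocked at U2.
All paths are blocked; U3 ⊥ U7 | {U2, U4, U6} holds.

Yes — U3 and U7 are d-separated given {U2, U4, U6}.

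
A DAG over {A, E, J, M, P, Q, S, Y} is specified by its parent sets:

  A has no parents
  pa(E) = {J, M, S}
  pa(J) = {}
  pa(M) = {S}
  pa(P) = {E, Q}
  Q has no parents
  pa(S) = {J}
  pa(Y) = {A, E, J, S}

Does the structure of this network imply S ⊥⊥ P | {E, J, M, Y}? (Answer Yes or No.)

Yes

We examine all 6 paths between S and P:
Path 1: S ← J → Y ← E → P
  J is a fork here and J is conditioned on, so the path is blocked at J.
Path 2: S ← J → E → P
  J is a fork here and J is conditioned on, so the path is blocked at J.
Path 3: S → Y ← J → E → P
  J is a fork here and J is conditioned on, so the path is blocked at J.
Path 4: S → Y ← E → P
  E is a fork here and E is conditioned on, so the path is blocked at E.
Path 5: S → E → P
  E is a chain here and E is conditioned on, so the path is blocked at E.
Path 6: S → M → E → P
  M is a chain here and M is conditioned on, so the path is blocked at M.
All paths are blocked; S ⊥ P | {E, J, M, Y} holds.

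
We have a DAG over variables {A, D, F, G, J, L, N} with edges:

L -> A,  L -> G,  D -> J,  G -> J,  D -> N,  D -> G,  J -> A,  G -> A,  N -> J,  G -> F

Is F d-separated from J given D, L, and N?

There are 5 undirected paths between F and J; checking each against the conditioning set {D, L, N}:
Path 1: F ← G ← D → J
  D is a fork here and D is conditioned on, so the path is blocked at D.
Path 2: F ← G ← D → N → J
  D is a fork here and D is conditioned on, so the path is blocked at D.
Path 3: F ← G ← L → A ← J
  L is a fork here and L is conditioned on, so the path is blocked at L.
Path 4: F ← G → A ← J
  A is a collider here and neither A nor any of its descendants is conditioned on, so the collider stays closed — the path is blocked at A.
Path 5: F ← G → J
  G is a fork and G is not conditioned on — no node blocks this path, so it is active.
Because an active path exists, F and J are not d-separated.

No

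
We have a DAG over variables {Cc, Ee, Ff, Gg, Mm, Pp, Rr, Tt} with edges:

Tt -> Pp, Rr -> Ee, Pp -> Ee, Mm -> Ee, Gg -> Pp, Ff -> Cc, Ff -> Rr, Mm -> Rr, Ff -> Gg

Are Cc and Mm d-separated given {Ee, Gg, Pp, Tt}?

We examine all 4 paths between Cc and Mm:
Path 1: Cc ← Ff → Gg → Pp → Ee ← Mm
  Gg is a chain here and Gg is conditioned on, so the path is blocked at Gg.
Path 2: Cc ← Ff → Gg → Pp → Ee ← Rr ← Mm
  Gg is a chain here and Gg is conditioned on, so the path is blocked at Gg.
Path 3: Cc ← Ff → Rr ← Mm
  Ff is a fork and Ff is not conditioned on; Rr is a collider and its descendant Ee is conditioned on, which opens it — no node blocks this path, so it is active.
Path 4: Cc ← Ff → Rr → Ee ← Mm
  Ff is a fork and Ff is not conditioned on; Rr is a chain and Rr is not conditioned on; Ee is a collider and Ee is conditioned on, which opens it — no node blocks this path, so it is active.
At least one path is unblocked, so d-separation fails.

No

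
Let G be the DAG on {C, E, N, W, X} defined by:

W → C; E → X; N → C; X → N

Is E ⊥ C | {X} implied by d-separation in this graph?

The only undirected path from E to C is:
  1. E → X → N → C — X:chain[blocks]; N:chain[open] ⇒ blocked
Every path is blocked, so E and C are d-separated given {X}.

Yes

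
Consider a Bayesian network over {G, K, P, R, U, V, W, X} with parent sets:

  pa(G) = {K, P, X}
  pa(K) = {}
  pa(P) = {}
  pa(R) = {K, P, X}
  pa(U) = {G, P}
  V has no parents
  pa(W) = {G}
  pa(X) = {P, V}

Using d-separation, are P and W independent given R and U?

Enumerating the 6 paths from P to W and testing each for blocking by {R, U}:
  1. P → R ← X → G → W — R:collider[open]; X:fork[open]; G:chain[open] ⇒ active
  2. P → R ← K → G → W — R:collider[open]; K:fork[open]; G:chain[open] ⇒ active
  3. P → U ← G → W — U:collider[open]; G:fork[open] ⇒ active
  4. P → X → R ← K → G → W — X:chain[open]; R:collider[open]; K:fork[open]; G:chain[open] ⇒ active
  5. P → X → G → W — X:chain[open]; G:chain[open] ⇒ active
  6. P → G → W — G:chain[open] ⇒ active
Because an active path exists, P and W are not d-separated.

No — P and W are not d-separated given {R, U}.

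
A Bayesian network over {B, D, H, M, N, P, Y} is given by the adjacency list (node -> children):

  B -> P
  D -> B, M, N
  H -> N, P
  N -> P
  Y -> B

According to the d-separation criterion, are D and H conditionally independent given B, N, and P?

No — D and H are not d-separated given {B, N, P}.

We examine all 4 paths between D and H:
  1. D → B → P ← H — B:chain[blocks]; P:collider[open] ⇒ blocked
  2. D → B → P ← N ← H — B:chain[blocks]; P:collider[open]; N:chain[blocks] ⇒ blocked
  3. D → N → P ← H — N:chain[blocks]; P:collider[open] ⇒ blocked
  4. D → N ← H — N:collider[open] ⇒ active
Since the path D → N ← H is active, D and H are not d-separated given {B, N, P}.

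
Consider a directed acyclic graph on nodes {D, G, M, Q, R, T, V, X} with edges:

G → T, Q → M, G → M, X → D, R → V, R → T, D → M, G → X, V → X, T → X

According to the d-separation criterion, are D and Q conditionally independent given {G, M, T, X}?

No

Enumerating the 4 paths from D to Q and testing each for blocking by {G, M, T, X}:
Path 1: D ← X ← G → M ← Q
  X is a chain here and X is conditioned on, so the path is blocked at X.
Path 2: D ← X ← T ← G → M ← Q
  X is a chain here and X is conditioned on, so the path is blocked at X.
Path 3: D ← X ← V ← R → T ← G → M ← Q
  X is a chain here and X is conditioned on, so the path is blocked at X.
Path 4: D → M ← Q
  M is a collider and M is conditioned on, which opens it — no node blocks this path, so it is active.
Because an active path exists, D and Q are not d-separated.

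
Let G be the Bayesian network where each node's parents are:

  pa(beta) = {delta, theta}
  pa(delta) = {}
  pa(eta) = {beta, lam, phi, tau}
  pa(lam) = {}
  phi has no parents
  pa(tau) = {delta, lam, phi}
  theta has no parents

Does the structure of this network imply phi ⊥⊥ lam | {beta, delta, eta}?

No

We examine all 6 paths between phi and lam:
  1. phi → tau ← lam — tau:collider[open] ⇒ active
  2. phi → tau ← delta → beta → eta ← lam — tau:collider[open]; delta:fork[blocks]; beta:chain[blocks]; eta:collider[open] ⇒ blocked
  3. phi → tau → eta ← lam — tau:chain[open]; eta:collider[open] ⇒ active
  4. phi → eta ← lam — eta:collider[open] ⇒ active
  5. phi → eta ← beta ← delta → tau ← lam — eta:collider[open]; beta:chain[blocks]; delta:fork[blocks]; tau:collider[open] ⇒ blocked
  6. phi → eta ← tau ← lam — eta:collider[open]; tau:chain[open] ⇒ active
Since the path phi → tau ← lam is active, phi and lam are not d-separated given {beta, delta, eta}.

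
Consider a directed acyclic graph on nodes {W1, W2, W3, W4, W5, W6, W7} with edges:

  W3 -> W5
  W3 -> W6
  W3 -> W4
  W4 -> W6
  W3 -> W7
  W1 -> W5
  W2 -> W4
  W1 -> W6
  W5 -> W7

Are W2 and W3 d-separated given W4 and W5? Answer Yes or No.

No

4 paths connect W2 and W3; each must be blocked for d-separation to hold:
Path 1: W2 → W4 ← W3
  W4 is a collider and W4 is conditioned on, which opens it — no node blocks this path, so it is active.
Path 2: W2 → W4 → W6 ← W3
  W4 is a chain here and W4 is conditioned on, so the path is blocked at W4.
Path 3: W2 → W4 → W6 ← W1 → W5 ← W3
  W4 is a chain here and W4 is conditioned on, so the path is blocked at W4.
Path 4: W2 → W4 → W6 ← W1 → W5 → W7 ← W3
  W4 is a chain here and W4 is conditioned on, so the path is blocked at W4.
At least one path is unblocked, so d-separation fails.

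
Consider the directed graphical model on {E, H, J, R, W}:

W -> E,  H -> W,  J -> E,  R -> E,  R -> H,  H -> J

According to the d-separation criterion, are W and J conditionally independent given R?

We examine all 4 paths between W and J:
Path 1: W ← H ← R → E ← J
  R is a fork here and R is conditioned on, so the path is blocked at R.
Path 2: W ← H → J
  H is a fork and H is not conditioned on — no node blocks this path, so it is active.
Path 3: W → E ← R → H → J
  E is a collider here and neither E nor any of its descendants is conditioned on, so the collider stays closed — the path is blocked at E.
Path 4: W → E ← J
  E is a collider here and neither E nor any of its descendants is conditioned on, so the collider stays closed — the path is blocked at E.
Since the path W ← H → J is active, W and J are not d-separated given {R}.

No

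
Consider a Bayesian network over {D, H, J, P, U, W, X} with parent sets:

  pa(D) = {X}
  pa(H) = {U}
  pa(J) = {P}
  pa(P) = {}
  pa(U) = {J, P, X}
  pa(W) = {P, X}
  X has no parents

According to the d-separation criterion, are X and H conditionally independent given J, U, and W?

Yes

There are 3 undirected paths between X and H; checking each against the conditioning set {J, U, W}:
  1. X → U → H — U:chain[blocks] ⇒ blocked
  2. X → W ← P → U → H — W:collider[open]; P:fork[open]; U:chain[blocks] ⇒ blocked
  3. X → W ← P → J → U → H — W:collider[open]; P:fork[open]; J:chain[blocks]; U:chain[blocks] ⇒ blocked
Every path is blocked, so X and H are d-separated given {J, U, W}.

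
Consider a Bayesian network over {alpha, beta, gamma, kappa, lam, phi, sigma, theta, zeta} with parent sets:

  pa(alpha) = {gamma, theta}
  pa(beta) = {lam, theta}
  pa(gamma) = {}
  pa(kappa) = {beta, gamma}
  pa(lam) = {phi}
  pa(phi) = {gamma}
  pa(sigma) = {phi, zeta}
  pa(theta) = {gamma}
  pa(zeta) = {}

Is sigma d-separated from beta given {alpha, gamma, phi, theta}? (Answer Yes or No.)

Yes — sigma and beta are d-separated given {alpha, gamma, phi, theta}.

There are 4 undirected paths between sigma and beta; checking each against the conditioning set {alpha, gamma, phi, theta}:
  1. sigma ← phi ← gamma → kappa ← beta — phi:chain[blocks]; gamma:fork[blocks]; kappa:collider[blocks] ⇒ blocked
  2. sigma ← phi ← gamma → alpha ← theta → beta — phi:chain[blocks]; gamma:fork[blocks]; alpha:collider[open]; theta:fork[blocks] ⇒ blocked
  3. sigma ← phi ← gamma → theta → beta — phi:chain[blocks]; gamma:fork[blocks]; theta:chain[blocks] ⇒ blocked
  4. sigma ← phi → lam → beta — phi:fork[blocks]; lam:chain[open] ⇒ blocked
All paths are blocked; sigma ⊥ beta | {alpha, gamma, phi, theta} holds.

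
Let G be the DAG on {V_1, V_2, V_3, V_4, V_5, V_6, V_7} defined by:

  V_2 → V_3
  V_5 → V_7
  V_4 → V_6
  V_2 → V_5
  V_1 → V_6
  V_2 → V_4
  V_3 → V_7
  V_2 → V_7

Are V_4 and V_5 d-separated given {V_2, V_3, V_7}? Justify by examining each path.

Yes — V_4 and V_5 are d-separated given {V_2, V_3, V_7}.

Enumerating the 3 paths from V_4 to V_5 and testing each for blocking by {V_2, V_3, V_7}:
  1. V_4 ← V_2 → V_3 → V_7 ← V_5 — V_2:fork[blocks]; V_3:chain[blocks]; V_7:collider[open] ⇒ blocked
  2. V_4 ← V_2 → V_5 — V_2:fork[blocks] ⇒ blocked
  3. V_4 ← V_2 → V_7 ← V_5 — V_2:fork[blocks]; V_7:collider[open] ⇒ blocked
Every path is blocked, so V_4 and V_5 are d-separated given {V_2, V_3, V_7}.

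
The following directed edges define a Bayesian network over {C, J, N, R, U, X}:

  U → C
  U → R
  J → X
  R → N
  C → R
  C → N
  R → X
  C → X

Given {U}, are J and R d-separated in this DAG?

There are 4 undirected paths between J and R; checking each against the conditioning set {U}:
Path 1: J → X ← C → N ← R
  X is a collider here and neither X nor any of its descendants is conditioned on, so the collider stays closed — the path is blocked at X.
Path 2: J → X ← C ← U → R
  X is a collider here and neither X nor any of its descendants is conditioned on, so the collider stays closed — the path is blocked at X.
Path 3: J → X ← C → R
  X is a collider here and neither X nor any of its descendants is conditioned on, so the collider stays closed — the path is blocked at X.
Path 4: J → X ← R
  X is a collider here and neither X nor any of its descendants is conditioned on, so the collider stays closed — the path is blocked at X.
All paths are blocked; J ⊥ R | {U} holds.

Yes — J and R are d-separated given {U}.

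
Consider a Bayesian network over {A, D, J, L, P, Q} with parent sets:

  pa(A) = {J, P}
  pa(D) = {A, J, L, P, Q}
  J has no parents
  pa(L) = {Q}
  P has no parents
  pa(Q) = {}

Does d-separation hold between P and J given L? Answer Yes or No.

Yes — P and J are d-separated given {L}.

We examine all 4 paths between P and J:
  1. P → D ← J — D:collider[blocks] ⇒ blocked
  2. P → D ← A ← J — D:collider[blocks]; A:chain[open] ⇒ blocked
  3. P → A → D ← J — A:chain[open]; D:collider[blocks] ⇒ blocked
  4. P → A ← J — A:collider[blocks] ⇒ blocked
All paths are blocked; P ⊥ J | {L} holds.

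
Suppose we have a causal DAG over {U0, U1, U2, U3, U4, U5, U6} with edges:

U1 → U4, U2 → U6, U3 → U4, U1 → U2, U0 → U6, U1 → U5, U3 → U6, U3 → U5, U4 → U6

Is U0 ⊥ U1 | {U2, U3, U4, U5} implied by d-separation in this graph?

There are 5 undirected paths between U0 and U1; checking each against the conditioning set {U2, U3, U4, U5}:
  1. U0 → U6 ← U4 ← U3 → U5 ← U1 — U6:collider[blocks]; U4:chain[blocks]; U3:fork[blocks]; U5:collider[open] ⇒ blocked
  2. U0 → U6 ← U4 ← U1 — U6:collider[blocks]; U4:chain[blocks] ⇒ blocked
  3. U0 → U6 ← U3 → U4 ← U1 — U6:collider[blocks]; U3:fork[blocks]; U4:collider[open] ⇒ blocked
  4. U0 → U6 ← U3 → U5 ← U1 — U6:collider[blocks]; U3:fork[blocks]; U5:collider[open] ⇒ blocked
  5. U0 → U6 ← U2 ← U1 — U6:collider[blocks]; U2:chain[blocks] ⇒ blocked
All paths are blocked; U0 ⊥ U1 | {U2, U3, U4, U5} holds.

Yes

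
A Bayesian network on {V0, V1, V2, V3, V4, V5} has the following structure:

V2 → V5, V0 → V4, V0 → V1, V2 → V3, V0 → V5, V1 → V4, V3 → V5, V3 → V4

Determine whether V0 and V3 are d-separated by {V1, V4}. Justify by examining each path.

No

We examine all 4 paths between V0 and V3:
Path 1: V0 → V5 ← V3
  V5 is a collider here and neither V5 nor any of its descendants is conditioned on, so the collider stays closed — the path is blocked at V5.
Path 2: V0 → V5 ← V2 → V3
  V5 is a collider here and neither V5 nor any of its descendants is conditioned on, so the collider stays closed — the path is blocked at V5.
Path 3: V0 → V4 ← V3
  V4 is a collider and V4 is conditioned on, which opens it — no node blocks this path, so it is active.
Path 4: V0 → V1 → V4 ← V3
  V1 is a chain here and V1 is conditioned on, so the path is blocked at V1.
Because an active path exists, V0 and V3 are not d-separated.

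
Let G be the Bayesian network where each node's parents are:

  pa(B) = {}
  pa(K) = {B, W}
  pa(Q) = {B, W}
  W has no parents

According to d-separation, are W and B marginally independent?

There are 2 undirected paths between W and B; checking each against the conditioning set ∅:
  1. W → Q ← B — Q:collider[blocks] ⇒ blocked
  2. W → K ← B — K:collider[blocks] ⇒ blocked
All paths are blocked; W ⊥ B | ∅ holds.

Yes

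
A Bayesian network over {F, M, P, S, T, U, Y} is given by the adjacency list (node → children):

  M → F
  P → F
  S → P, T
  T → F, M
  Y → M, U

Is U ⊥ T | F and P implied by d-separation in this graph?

There are 3 undirected paths between U and T; checking each against the conditioning set {F, P}:
Path 1: U ← Y → M → F ← P ← S → T
  P is a chain here and P is conditioned on, so the path is blocked at P.
Path 2: U ← Y → M → F ← T
  Y is a fork and Y is not conditioned on; M is a chain and M is not conditioned on; F is a collider and F is conditioned on, which opens it — no node blocks this path, so it is active.
Path 3: U ← Y → M ← T
  Y is a fork and Y is not conditioned on; M is a collider and its descendant F is conditioned on, which opens it — no node blocks this path, so it is active.
At least one path is unblocked, so d-separation fails.

No — U and T are not d-separated given {F, P}.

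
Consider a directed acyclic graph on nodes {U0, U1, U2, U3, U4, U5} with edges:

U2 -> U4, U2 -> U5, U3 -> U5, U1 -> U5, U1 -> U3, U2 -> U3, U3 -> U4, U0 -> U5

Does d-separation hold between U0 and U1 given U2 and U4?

We examine all 4 paths between U0 and U1:
Path 1: U0 → U5 ← U3 ← U1
  U5 is a collider here and neither U5 nor any of its descendants is conditioned on, so the collider stays closed — the path is blocked at U5.
Path 2: U0 → U5 ← U1
  U5 is a collider here and neither U5 nor any of its descendants is conditioned on, so the collider stays closed — the path is blocked at U5.
Path 3: U0 → U5 ← U2 → U4 ← U3 ← U1
  U5 is a collider here and neither U5 nor any of its descendants is conditioned on, so the collider stays closed — the path is blocked at U5.
Path 4: U0 → U5 ← U2 → U3 ← U1
  U5 is a collider here and neither U5 nor any of its descendants is conditioned on, so the collider stays closed — the path is blocked at U5.
Every path is blocked, so U0 and U1 are d-separated given {U2, U4}.

Yes — U0 and U1 are d-separated given {U2, U4}.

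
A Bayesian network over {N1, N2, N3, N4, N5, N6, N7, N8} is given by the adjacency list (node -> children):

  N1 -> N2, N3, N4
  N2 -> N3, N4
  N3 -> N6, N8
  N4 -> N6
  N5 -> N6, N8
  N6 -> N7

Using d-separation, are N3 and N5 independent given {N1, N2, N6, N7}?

6 paths connect N3 and N5; each must be blocked for d-separation to hold:
Path 1: N3 ← N1 → N4 → N6 ← N5
  N1 is a fork here and N1 is conditioned on, so the path is blocked at N1.
Path 2: N3 ← N1 → N2 → N4 → N6 ← N5
  N1 is a fork here and N1 is conditioned on, so the path is blocked at N1.
Path 3: N3 → N8 ← N5
  N8 is a collider here and neither N8 nor any of its descendants is conditioned on, so the collider stays closed — the path is blocked at N8.
Path 4: N3 ← N2 ← N1 → N4 → N6 ← N5
  N2 is a chain here and N2 is conditioned on, so the path is blocked at N2.
Path 5: N3 ← N2 → N4 → N6 ← N5
  N2 is a fork here and N2 is conditioned on, so the path is blocked at N2.
Path 6: N3 → N6 ← N5
  N6 is a collider and N6 is conditioned on, which opens it — no node blocks this path, so it is active.
At least one path is unblocked, so d-separation fails.

No — N3 and N5 are not d-separated given {N1, N2, N6, N7}.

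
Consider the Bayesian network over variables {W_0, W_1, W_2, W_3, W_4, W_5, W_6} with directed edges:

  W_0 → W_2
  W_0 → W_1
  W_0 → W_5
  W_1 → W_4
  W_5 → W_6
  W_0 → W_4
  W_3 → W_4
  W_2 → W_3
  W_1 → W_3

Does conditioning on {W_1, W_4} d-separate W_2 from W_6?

No

5 paths connect W_2 and W_6; each must be blocked for d-separation to hold:
  1. W_2 ← W_0 → W_5 → W_6 — W_0:fork[open]; W_5:chain[open] ⇒ active
  2. W_2 → W_3 → W_4 ← W_1 ← W_0 → W_5 → W_6 — W_3:chain[open]; W_4:collider[open]; W_1:chain[blocks]; W_0:fork[open]; W_5:chain[open] ⇒ blocked
  3. W_2 → W_3 → W_4 ← W_0 → W_5 → W_6 — W_3:chain[open]; W_4:collider[open]; W_0:fork[open]; W_5:chain[open] ⇒ active
  4. W_2 → W_3 ← W_1 → W_4 ← W_0 → W_5 → W_6 — W_3:collider[open]; W_1:fork[blocks]; W_4:collider[open]; W_0:fork[open]; W_5:chain[open] ⇒ blocked
  5. W_2 → W_3 ← W_1 ← W_0 → W_5 → W_6 — W_3:collider[open]; W_1:chain[blocks]; W_0:fork[open]; W_5:chain[open] ⇒ blocked
At least one path is unblocked, so d-separation fails.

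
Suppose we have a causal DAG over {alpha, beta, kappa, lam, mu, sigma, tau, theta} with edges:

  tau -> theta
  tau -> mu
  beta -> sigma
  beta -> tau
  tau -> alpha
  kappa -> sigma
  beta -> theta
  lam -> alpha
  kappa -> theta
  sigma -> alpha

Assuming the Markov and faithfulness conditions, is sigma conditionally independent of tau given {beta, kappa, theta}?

Enumerating the 5 paths from sigma to tau and testing each for blocking by {beta, kappa, theta}:
  1. sigma ← beta → theta ← tau — beta:fork[blocks]; theta:collider[open] ⇒ blocked
  2. sigma ← beta → tau — beta:fork[blocks] ⇒ blocked
  3. sigma ← kappa → theta ← beta → tau — kappa:fork[blocks]; theta:collider[open]; beta:fork[blocks] ⇒ blocked
  4. sigma ← kappa → theta ← tau — kappa:fork[blocks]; theta:collider[open] ⇒ blocked
  5. sigma → alpha ← tau — alpha:collider[blocks] ⇒ blocked
Every path is blocked, so sigma and tau are d-separated given {beta, kappa, theta}.

Yes — sigma and tau are d-separated given {beta, kappa, theta}.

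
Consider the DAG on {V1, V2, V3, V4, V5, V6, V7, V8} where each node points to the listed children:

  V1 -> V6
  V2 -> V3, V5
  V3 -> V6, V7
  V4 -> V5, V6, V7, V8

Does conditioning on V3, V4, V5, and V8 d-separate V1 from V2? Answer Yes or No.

We examine all 4 paths between V1 and V2:
Path 1: V1 → V6 ← V4 → V7 ← V3 ← V2
  V6 is a collider here and neither V6 nor any of its descendants is conditioned on, so the collider stays closed — the path is blocked at V6.
Path 2: V1 → V6 ← V4 → V5 ← V2
  V6 is a collider here and neither V6 nor any of its descendants is conditioned on, so the collider stays closed — the path is blocked at V6.
Path 3: V1 → V6 ← V3 ← V2
  V6 is a collider here and neither V6 nor any of its descendants is conditioned on, so the collider stays closed — the path is blocked at V6.
Path 4: V1 → V6 ← V3 → V7 ← V4 → V5 ← V2
  V6 is a collider here and neither V6 nor any of its descendants is conditioned on, so the collider stays closed — the path is blocked at V6.
Since every path is blocked, d-separation holds.

Yes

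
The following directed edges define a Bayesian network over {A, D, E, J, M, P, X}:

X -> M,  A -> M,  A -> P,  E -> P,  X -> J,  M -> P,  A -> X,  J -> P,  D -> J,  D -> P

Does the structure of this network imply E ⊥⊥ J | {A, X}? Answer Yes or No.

Enumerating the 6 paths from E to J and testing each for blocking by {A, X}:
Path 1: E → P ← D → J
  P is a collider here and neither P nor any of its descendants is conditioned on, so the collider stays closed — the path is blocked at P.
Path 2: E → P ← A → X → J
  P is a collider here and neither P nor any of its descendants is conditioned on, so the collider stays closed — the path is blocked at P.
Path 3: E → P ← A → M ← X → J
  P is a collider here and neither P nor any of its descendants is conditioned on, so the collider stays closed — the path is blocked at P.
Path 4: E → P ← M ← A → X → J
  P is a collider here and neither P nor any of its descendants is conditioned on, so the collider stays closed — the path is blocked at P.
Path 5: E → P ← M ← X → J
  P is a collider here and neither P nor any of its descendants is conditioned on, so the collider stays closed — the path is blocked at P.
Path 6: E → P ← J
  P is a collider here and neither P nor any of its descendants is conditioned on, so the collider stays closed — the path is blocked at P.
All paths are blocked; E ⊥ J | {A, X} holds.

Yes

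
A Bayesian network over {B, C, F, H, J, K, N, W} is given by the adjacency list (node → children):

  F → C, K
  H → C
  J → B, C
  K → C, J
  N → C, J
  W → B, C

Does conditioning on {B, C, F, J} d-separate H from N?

No

5 paths connect H and N; each must be blocked for d-separation to hold:
Path 1: H → C ← F → K → J ← N
  F is a fork here and F is conditioned on, so the path is blocked at F.
Path 2: H → C ← N
  C is a collider and C is conditioned on, which opens it — no node blocks this path, so it is active.
Path 3: H → C ← W → B ← J ← N
  J is a chain here and J is conditioned on, so the path is blocked at J.
Path 4: H → C ← J ← N
  J is a chain here and J is conditioned on, so the path is blocked at J.
Path 5: H → C ← K → J ← N
  C is a collider and C is conditioned on, which opens it; K is a fork and K is not conditioned on; J is a collider and J is conditioned on, which opens it — no node blocks this path, so it is active.
Because an active path exists, H and N are not d-separated.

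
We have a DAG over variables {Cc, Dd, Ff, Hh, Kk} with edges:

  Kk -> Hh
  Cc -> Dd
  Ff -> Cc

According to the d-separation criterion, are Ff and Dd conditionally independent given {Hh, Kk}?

There is one path between Ff and Dd:
Path 1: Ff → Cc → Dd
  Cc is a chain and Cc is not conditioned on — no node blocks this path, so it is active.
At least one path is unblocked, so d-separation fails.

No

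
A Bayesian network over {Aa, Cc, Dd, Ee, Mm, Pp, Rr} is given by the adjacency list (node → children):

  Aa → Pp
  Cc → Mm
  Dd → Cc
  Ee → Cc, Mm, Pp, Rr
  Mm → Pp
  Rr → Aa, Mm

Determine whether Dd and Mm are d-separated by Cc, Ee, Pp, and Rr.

Yes

6 paths connect Dd and Mm; each must be blocked for d-separation to hold:
Path 1: Dd → Cc → Mm
  Cc is a chain here and Cc is conditioned on, so the path is blocked at Cc.
Path 2: Dd → Cc ← Ee → Rr → Mm
  Ee is a fork here and Ee is conditioned on, so the path is blocked at Ee.
Path 3: Dd → Cc ← Ee → Rr → Aa → Pp ← Mm
  Ee is a fork here and Ee is conditioned on, so the path is blocked at Ee.
Path 4: Dd → Cc ← Ee → Pp ← Mm
  Ee is a fork here and Ee is conditioned on, so the path is blocked at Ee.
Path 5: Dd → Cc ← Ee → Pp ← Aa ← Rr → Mm
  Ee is a fork here and Ee is conditioned on, so the path is blocked at Ee.
Path 6: Dd → Cc ← Ee → Mm
  Ee is a fork here and Ee is conditioned on, so the path is blocked at Ee.
Since every path is blocked, d-separation holds.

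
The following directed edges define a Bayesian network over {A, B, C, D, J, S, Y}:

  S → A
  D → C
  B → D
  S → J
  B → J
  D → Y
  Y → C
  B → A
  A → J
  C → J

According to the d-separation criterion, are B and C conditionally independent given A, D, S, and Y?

Enumerating the 5 paths from B to C and testing each for blocking by {A, D, S, Y}:
Path 1: B → J ← C
  J is a collider here and neither J nor any of its descendants is conditioned on, so the collider stays closed — the path is blocked at J.
Path 2: B → A ← S → J ← C
  S is a fork here and S is conditioned on, so the path is blocked at S.
Path 3: B → A → J ← C
  A is a chain here and A is conditioned on, so the path is blocked at A.
Path 4: B → D → C
  D is a chain here and D is conditioned on, so the path is blocked at D.
Path 5: B → D → Y → C
  D is a chain here and D is conditioned on, so the path is blocked at D.
Every path is blocked, so B and C are d-separated given {A, D, S, Y}.

Yes — B and C are d-separated given {A, D, S, Y}.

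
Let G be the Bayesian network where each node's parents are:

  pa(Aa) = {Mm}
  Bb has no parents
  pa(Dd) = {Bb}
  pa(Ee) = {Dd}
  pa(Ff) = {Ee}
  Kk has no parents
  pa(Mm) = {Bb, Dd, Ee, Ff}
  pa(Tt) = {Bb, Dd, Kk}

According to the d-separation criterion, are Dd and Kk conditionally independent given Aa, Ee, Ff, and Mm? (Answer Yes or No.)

There are 5 undirected paths between Dd and Kk; checking each against the conditioning set {Aa, Ee, Ff, Mm}:
Path 1: Dd ← Bb → Tt ← Kk
  Tt is a collider here and neither Tt nor any of its descendants is conditioned on, so the collider stays closed — the path is blocked at Tt.
Path 2: Dd → Tt ← Kk
  Tt is a collider here and neither Tt nor any of its descendants is conditioned on, so the collider stays closed — the path is blocked at Tt.
Path 3: Dd → Ee → Ff → Mm ← Bb → Tt ← Kk
  Ee is a chain here and Ee is conditioned on, so the path is blocked at Ee.
Path 4: Dd → Ee → Mm ← Bb → Tt ← Kk
  Ee is a chain here and Ee is conditioned on, so the path is blocked at Ee.
Path 5: Dd → Mm ← Bb → Tt ← Kk
  Tt is a collider here and neither Tt nor any of its descendants is conditioned on, so the collider stays closed — the path is blocked at Tt.
All paths are blocked; Dd ⊥ Kk | {Aa, Ee, Ff, Mm} holds.

Yes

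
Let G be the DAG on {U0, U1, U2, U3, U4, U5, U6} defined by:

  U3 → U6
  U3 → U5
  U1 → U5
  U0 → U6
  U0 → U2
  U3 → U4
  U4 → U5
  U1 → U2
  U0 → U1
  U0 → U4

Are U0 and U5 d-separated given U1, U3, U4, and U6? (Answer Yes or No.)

Enumerating the 6 paths from U0 to U5 and testing each for blocking by {U1, U3, U4, U6}:
  1. U0 → U2 ← U1 → U5 — U2:collider[blocks]; U1:fork[blocks] ⇒ blocked
  2. U0 → U4 → U5 — U4:chain[blocks] ⇒ blocked
  3. U0 → U4 ← U3 → U5 — U4:collider[open]; U3:fork[blocks] ⇒ blocked
  4. U0 → U6 ← U3 → U5 — U6:collider[open]; U3:fork[blocks] ⇒ blocked
  5. U0 → U6 ← U3 → U4 → U5 — U6:collider[open]; U3:fork[blocks]; U4:chain[blocks] ⇒ blocked
  6. U0 → U1 → U5 — U1:chain[blocks] ⇒ blocked
Every path is blocked, so U0 and U5 are d-separated given {U1, U3, U4, U6}.

Yes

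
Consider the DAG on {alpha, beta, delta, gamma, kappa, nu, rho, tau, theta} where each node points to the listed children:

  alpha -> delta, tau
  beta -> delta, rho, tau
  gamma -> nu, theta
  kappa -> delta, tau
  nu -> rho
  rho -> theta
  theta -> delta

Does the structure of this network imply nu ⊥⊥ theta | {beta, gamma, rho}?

Yes

We examine all 5 paths between nu and theta:
Path 1: nu → rho → theta
  rho is a chain here and rho is conditioned on, so the path is blocked at rho.
Path 2: nu → rho ← beta → delta ← theta
  beta is a fork here and beta is conditioned on, so the path is blocked at beta.
Path 3: nu → rho ← beta → tau ← kappa → delta ← theta
  beta is a fork here and beta is conditioned on, so the path is blocked at beta.
Path 4: nu → rho ← beta → tau ← alpha → delta ← theta
  beta is a fork here and beta is conditioned on, so the path is blocked at beta.
Path 5: nu ← gamma → theta
  gamma is a fork here and gamma is conditioned on, so the path is blocked at gamma.
Every path is blocked, so nu and theta are d-separated given {beta, gamma, rho}.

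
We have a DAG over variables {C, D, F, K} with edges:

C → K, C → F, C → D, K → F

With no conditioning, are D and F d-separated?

Enumerating the 2 paths from D to F and testing each for blocking by ∅:
  1. D ← C → F — C:fork[open] ⇒ active
  2. D ← C → K → F — C:fork[open]; K:chain[open] ⇒ active
Because an active path exists, D and F are not d-separated.

No — D and F are not d-separated given ∅.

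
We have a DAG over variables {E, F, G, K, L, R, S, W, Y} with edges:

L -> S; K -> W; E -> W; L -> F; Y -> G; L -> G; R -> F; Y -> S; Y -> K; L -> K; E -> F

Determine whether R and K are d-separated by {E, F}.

There are 4 undirected paths between R and K; checking each against the conditioning set {E, F}:
Path 1: R → F ← E → W ← K
  E is a fork here and E is conditioned on, so the path is blocked at E.
Path 2: R → F ← L → K
  F is a collider and F is conditioned on, which opens it; L is a fork and L is not conditioned on — no node blocks this path, so it is active.
Path 3: R → F ← L → S ← Y → K
  S is a collider here and neither S nor any of its descendants is conditioned on, so the collider stays closed — the path is blocked at S.
Path 4: R → F ← L → G ← Y → K
  G is a collider here and neither G nor any of its descendants is conditioned on, so the collider stays closed — the path is blocked at G.
Since the path R → F ← L → K is active, R and K are not d-separated given {E, F}.

No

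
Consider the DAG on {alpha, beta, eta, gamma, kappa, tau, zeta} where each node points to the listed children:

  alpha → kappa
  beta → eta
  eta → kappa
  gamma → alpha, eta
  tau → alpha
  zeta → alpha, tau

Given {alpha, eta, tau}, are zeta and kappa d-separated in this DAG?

Yes

4 paths connect zeta and kappa; each must be blocked for d-separation to hold:
  1. zeta → tau → alpha → kappa — tau:chain[blocks]; alpha:chain[blocks] ⇒ blocked
  2. zeta → tau → alpha ← gamma → eta → kappa — tau:chain[blocks]; alpha:collider[open]; gamma:fork[open]; eta:chain[blocks] ⇒ blocked
  3. zeta → alpha → kappa — alpha:chain[blocks] ⇒ blocked
  4. zeta → alpha ← gamma → eta → kappa — alpha:collider[open]; gamma:fork[open]; eta:chain[blocks] ⇒ blocked
Since every path is blocked, d-separation holds.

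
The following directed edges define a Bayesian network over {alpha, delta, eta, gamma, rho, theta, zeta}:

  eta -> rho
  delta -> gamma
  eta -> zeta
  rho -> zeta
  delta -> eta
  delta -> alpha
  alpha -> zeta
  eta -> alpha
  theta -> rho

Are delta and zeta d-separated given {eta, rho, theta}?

No

We examine all 6 paths between delta and zeta:
  1. delta → eta → zeta — eta:chain[blocks] ⇒ blocked
  2. delta → eta → rho → zeta — eta:chain[blocks]; rho:chain[blocks] ⇒ blocked
  3. delta → eta → alpha → zeta — eta:chain[blocks]; alpha:chain[open] ⇒ blocked
  4. delta → alpha → zeta — alpha:chain[open] ⇒ active
  5. delta → alpha ← eta → zeta — alpha:collider[blocks]; eta:fork[blocks] ⇒ blocked
  6. delta → alpha ← eta → rho → zeta — alpha:collider[blocks]; eta:fork[blocks]; rho:chain[blocks] ⇒ blocked
Since the path delta → alpha → zeta is active, delta and zeta are not d-separated given {eta, rho, theta}.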